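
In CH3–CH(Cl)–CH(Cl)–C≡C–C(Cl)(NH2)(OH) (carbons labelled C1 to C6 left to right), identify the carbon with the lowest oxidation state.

Tallying each carbon's bonds:
C1: 1C, 3H → 0 − 3 = -3
C2: 2C, 1H, 1Cl → 0 − 1 + 1 = 0
C3: 2C, 1H, 1Cl → 0 − 1 + 1 = 0
C4: 4C → 0 = 0
C5: 4C → 0 = 0
C6: 1C, 1O, 1N, 1Cl → 0 + 1 + 1 + 1 = +3
The most reduced carbon is C1 at -3.

C1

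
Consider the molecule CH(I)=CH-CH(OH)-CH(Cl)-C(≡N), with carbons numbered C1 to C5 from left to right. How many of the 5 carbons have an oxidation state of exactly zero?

3

Count +1 for every bond to an atom more electronegative than carbon and −1 for every bond to one less electronegative; C–C bonds are 0. Tallying each carbon:
C1: 2C, 1H, 1I → 0 − 1 + 1 = 0
C2: 3C, 1H → 0 − 1 = -1
C3: 2C, 1H, 1O → 0 − 1 + 1 = 0
C4: 2C, 1H, 1Cl → 0 − 1 + 1 = 0
C5: 1C, 3N → 0 + 3 = +3
3 carbons (C1, C3, C4) meet the condition.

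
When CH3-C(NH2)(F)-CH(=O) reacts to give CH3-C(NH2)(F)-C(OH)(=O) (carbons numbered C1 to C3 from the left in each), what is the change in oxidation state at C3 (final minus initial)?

Before: C3 has 1 bond to C, 1 bond to H, 2 bonds to O → oxidation state +1.
After: C3 has 1 bond to C, 3 bonds to O → oxidation state +3.
Δ = +3 − (+1) = +2, so this is an oxidation at C3.

+2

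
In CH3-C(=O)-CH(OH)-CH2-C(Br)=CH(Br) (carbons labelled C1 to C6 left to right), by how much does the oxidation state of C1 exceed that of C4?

-1

C1: 1C, 3H → 0 − 3 = -3
C4: 2C, 2H → 0 − 2 = -2
Difference: -3 − (-2) = -1.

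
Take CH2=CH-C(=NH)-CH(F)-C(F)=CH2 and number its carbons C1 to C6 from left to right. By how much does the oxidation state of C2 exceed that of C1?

C2: 3C, 1H → 0 − 1 = -1
C1: 2C, 2H → 0 − 2 = -2
Difference: -1 − (-2) = +1.

+1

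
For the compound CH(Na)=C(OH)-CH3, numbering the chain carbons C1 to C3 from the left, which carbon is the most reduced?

Bonds to more-electronegative neighbours contribute +1 each, bonds to H or metals contribute −1 each, and C–C bonds contribute 0. Tallying each carbon:
C1: 2C, 1H, 1Na → 0 − 1 − 1 = -2
C2: 3C, 1O → 0 + 1 = +1
C3: 1C, 3H → 0 − 3 = -3
The most reduced carbon is C3 at -3.

C3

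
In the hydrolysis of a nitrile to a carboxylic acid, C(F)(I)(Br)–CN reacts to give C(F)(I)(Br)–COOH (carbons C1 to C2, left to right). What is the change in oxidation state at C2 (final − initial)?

Before: C2 has 1 bond to C, 3 bonds to N → oxidation state +3.
After: C2 has 1 bond to C, 3 bonds to O → oxidation state +3.
Δ = +3 − (+3) = 0, so no net redox change at C2.

0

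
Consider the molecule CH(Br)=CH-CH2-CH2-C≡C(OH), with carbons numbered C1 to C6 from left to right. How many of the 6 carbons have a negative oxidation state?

3

Count +1 for every bond to an atom more electronegative than carbon and −1 for every bond to one less electronegative; C–C bonds are 0. Tallying each carbon:
C1: 2C, 1H, 1Br → 0 − 1 + 1 = 0
C2: 3C, 1H → 0 − 1 = -1
C3: 2C, 2H → 0 − 2 = -2
C4: 2C, 2H → 0 − 2 = -2
C5: 4C → 0 = 0
C6: 3C, 1O → 0 + 1 = +1
3 carbons (C2, C3, C4) meet the condition.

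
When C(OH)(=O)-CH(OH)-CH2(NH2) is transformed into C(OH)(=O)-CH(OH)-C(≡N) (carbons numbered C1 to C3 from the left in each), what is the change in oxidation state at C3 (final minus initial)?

Before: C3 has 1 bond to C, 2 bonds to H, 1 bond to N → oxidation state -1.
After: C3 has 1 bond to C, 3 bonds to N → oxidation state +3.
Δ = +3 − (-1) = +4, so this is an oxidation at C3.

+4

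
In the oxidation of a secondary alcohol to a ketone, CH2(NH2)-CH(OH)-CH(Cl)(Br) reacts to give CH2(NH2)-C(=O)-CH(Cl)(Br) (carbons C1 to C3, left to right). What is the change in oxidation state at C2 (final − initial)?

+2

Before: C2 has 2 bonds to C, 1 bond to H, 1 bond to O → oxidation state 0.
After: C2 has 2 bonds to C, 2 bonds to O → oxidation state +2.
Δ = +2 − (0) = +2, so this is an oxidation at C2.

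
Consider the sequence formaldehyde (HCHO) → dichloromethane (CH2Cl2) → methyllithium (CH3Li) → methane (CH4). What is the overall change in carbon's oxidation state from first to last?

-4

Carbon oxidation states along the series — formaldehyde: 0, dichloromethane: 0, methyllithium: -4, methane: -4.
Net change = -4 − (0) = -4.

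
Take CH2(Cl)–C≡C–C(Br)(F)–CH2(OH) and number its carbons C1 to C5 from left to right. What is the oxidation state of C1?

C1 has one bond to C (0), one bond to Cl (+1), one bond to H (-1), one bond to H (-1).
Oxidation state = 0 + 1 − 1 − 1 = -1.

-1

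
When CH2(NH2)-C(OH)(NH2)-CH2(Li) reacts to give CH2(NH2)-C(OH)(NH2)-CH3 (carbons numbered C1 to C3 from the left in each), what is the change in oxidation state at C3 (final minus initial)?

Before: C3 has 1 bond to C, 2 bonds to H, 1 bond to Li → oxidation state -3.
After: C3 has 1 bond to C, 3 bonds to H → oxidation state -3.
Δ = -3 − (-3) = 0, so no net redox change at C3.

0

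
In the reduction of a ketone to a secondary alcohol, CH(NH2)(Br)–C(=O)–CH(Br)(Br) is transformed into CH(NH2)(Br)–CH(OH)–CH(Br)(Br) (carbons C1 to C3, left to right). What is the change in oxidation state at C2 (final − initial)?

Before: C2 has 2 bonds to C, 2 bonds to O → oxidation state +2.
After: C2 has 2 bonds to C, 1 bond to H, 1 bond to O → oxidation state 0.
Δ = 0 − (+2) = -2, so this is a reduction at C2.

-2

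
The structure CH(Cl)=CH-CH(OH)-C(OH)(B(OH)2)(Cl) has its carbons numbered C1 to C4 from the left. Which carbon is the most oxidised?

Each bond to a more electronegative atom (O, N, halogen) counts +1, each bond to a less electronegative atom (H, metal, B, Si) counts −1, and each C–C bond counts 0. Tallying each carbon:
C1: 2C, 1H, 1Cl → 0 − 1 + 1 = 0
C2: 3C, 1H → 0 − 1 = -1
C3: 2C, 1H, 1O → 0 − 1 + 1 = 0
C4: 1C, 1O, 1Cl, 1B → 0 + 1 + 1 − 1 = +1
The most oxidised carbon is C4 at +1.

C4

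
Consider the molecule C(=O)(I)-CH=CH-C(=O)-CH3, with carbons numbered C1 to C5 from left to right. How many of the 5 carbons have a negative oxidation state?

3

Each bond to a more electronegative atom (O, N, halogen) counts +1, each bond to a less electronegative atom (H, metal, B, Si) counts −1, and each C–C bond counts 0. Tallying each carbon:
C1: 1C, 2O, 1I → 0 + 2 + 1 = +3
C2: 3C, 1H → 0 − 1 = -1
C3: 3C, 1H → 0 − 1 = -1
C4: 2C, 2O → 0 + 2 = +2
C5: 1C, 3H → 0 − 3 = -3
3 carbons (C2, C3, C5) meet the condition.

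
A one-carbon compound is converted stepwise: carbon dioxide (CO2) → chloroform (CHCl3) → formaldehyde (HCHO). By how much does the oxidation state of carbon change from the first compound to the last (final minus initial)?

Carbon oxidation states along the series — carbon dioxide: +4, chloroform: +2, formaldehyde: 0.
Net change = 0 − (+4) = -4.

-4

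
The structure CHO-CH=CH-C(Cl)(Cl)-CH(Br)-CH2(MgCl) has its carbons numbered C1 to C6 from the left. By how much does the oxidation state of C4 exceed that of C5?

+2

C4: 2C, 2Cl → 0 + 2 = +2
C5: 2C, 1H, 1Br → 0 − 1 + 1 = 0
Difference: +2 − (0) = +2.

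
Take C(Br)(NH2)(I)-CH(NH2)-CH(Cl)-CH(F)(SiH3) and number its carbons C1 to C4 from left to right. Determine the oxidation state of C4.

-1

C4 has one bond to C (0), one bond to F (+1), one bond to Si (-1), one bond to H (-1).
Oxidation state = 0 + 1 − 1 − 1 = -1.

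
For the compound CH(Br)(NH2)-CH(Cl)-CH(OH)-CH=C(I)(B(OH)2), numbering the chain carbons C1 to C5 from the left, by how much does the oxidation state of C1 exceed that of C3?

C1: 1C, 1H, 1N, 1Br → 0 − 1 + 1 + 1 = +1
C3: 2C, 1H, 1O → 0 − 1 + 1 = 0
Difference: +1 − (0) = +1.

+1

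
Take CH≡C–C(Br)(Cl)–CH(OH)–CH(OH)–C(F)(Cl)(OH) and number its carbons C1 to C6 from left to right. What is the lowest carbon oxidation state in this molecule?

-1

Assign +1 per bond to O/N/halogen, −1 per bond to H or an electropositive element, and 0 per bond to carbon. Tallying each carbon:
C1: 3C, 1H → 0 − 1 = -1
C2: 4C → 0 = 0
C3: 2C, 1Cl, 1Br → 0 + 1 + 1 = +2
C4: 2C, 1H, 1O → 0 − 1 + 1 = 0
C5: 2C, 1H, 1O → 0 − 1 + 1 = 0
C6: 1C, 1O, 1F, 1Cl → 0 + 1 + 1 + 1 = +3
The lowest value is -1.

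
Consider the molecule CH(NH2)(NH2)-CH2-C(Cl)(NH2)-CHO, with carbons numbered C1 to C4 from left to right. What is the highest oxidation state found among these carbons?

Count +1 for every bond to an atom more electronegative than carbon and −1 for every bond to one less electronegative; C–C bonds are 0. Tallying each carbon:
C1: 1C, 1H, 2N → 0 − 1 + 2 = +1
C2: 2C, 2H → 0 − 2 = -2
C3: 2C, 1N, 1Cl → 0 + 1 + 1 = +2
C4: 1C, 1H, 2O → 0 − 1 + 2 = +1
The highest value is +2.

+2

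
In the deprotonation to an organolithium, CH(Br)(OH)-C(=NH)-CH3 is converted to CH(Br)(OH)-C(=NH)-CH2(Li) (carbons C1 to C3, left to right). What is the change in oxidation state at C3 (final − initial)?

0

Before: C3 has 1 bond to C, 3 bonds to H → oxidation state -3.
After: C3 has 1 bond to C, 2 bonds to H, 1 bond to Li → oxidation state -3.
Δ = -3 − (-3) = 0, so no net redox change at C3.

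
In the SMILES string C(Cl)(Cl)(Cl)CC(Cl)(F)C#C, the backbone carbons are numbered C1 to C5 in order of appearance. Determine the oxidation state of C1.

C1 has one bond to C (0), one bond to Cl (+1), one bond to Cl (+1), one bond to Cl (+1).
Oxidation state = 0 + 1 + 1 + 1 = +3.

+3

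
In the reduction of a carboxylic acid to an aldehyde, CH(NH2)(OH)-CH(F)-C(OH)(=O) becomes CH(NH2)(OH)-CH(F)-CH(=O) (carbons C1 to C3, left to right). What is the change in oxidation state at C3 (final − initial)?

Before: C3 has 1 bond to C, 3 bonds to O → oxidation state +3.
After: C3 has 1 bond to C, 1 bond to H, 2 bonds to O → oxidation state +1.
Δ = +1 − (+3) = -2, so this is a reduction at C3.

-2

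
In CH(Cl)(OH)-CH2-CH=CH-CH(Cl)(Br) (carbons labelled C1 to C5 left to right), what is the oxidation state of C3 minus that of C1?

C3: 3C, 1H → 0 − 1 = -1
C1: 1C, 1H, 1O, 1Cl → 0 − 1 + 1 + 1 = +1
Difference: -1 − (+1) = -2.

-2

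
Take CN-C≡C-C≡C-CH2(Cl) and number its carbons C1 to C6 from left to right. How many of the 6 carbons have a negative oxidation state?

1

Tallying each carbon's bonds:
C1: 1C, 3N → 0 + 3 = +3
C2: 4C → 0 = 0
C3: 4C → 0 = 0
C4: 4C → 0 = 0
C5: 4C → 0 = 0
C6: 1C, 2H, 1Cl → 0 − 2 + 1 = -1
1 carbon (C6) meets the condition.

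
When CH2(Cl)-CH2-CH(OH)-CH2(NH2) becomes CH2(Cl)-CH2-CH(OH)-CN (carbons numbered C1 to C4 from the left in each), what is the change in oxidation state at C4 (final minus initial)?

+4

Before: C4 has 1 bond to C, 2 bonds to H, 1 bond to N → oxidation state -1.
After: C4 has 1 bond to C, 3 bonds to N → oxidation state +3.
Δ = +3 − (-1) = +4, so this is an oxidation at C4.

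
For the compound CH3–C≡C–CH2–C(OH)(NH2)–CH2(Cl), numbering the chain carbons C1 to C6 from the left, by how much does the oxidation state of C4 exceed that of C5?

-4

C4: 2C, 2H → 0 − 2 = -2
C5: 2C, 1O, 1N → 0 + 1 + 1 = +2
Difference: -2 − (+2) = -4.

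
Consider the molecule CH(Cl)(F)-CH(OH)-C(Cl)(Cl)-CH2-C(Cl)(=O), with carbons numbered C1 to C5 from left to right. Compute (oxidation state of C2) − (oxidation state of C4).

C2: 2C, 1H, 1O → 0 − 1 + 1 = 0
C4: 2C, 2H → 0 − 2 = -2
Difference: 0 − (-2) = +2.

+2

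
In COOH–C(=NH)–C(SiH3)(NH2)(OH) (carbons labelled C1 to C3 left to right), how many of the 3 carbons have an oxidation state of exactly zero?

0

Bonds to more-electronegative neighbours contribute +1 each, bonds to H or metals contribute −1 each, and C–C bonds contribute 0. Tallying each carbon:
C1: 1C, 3O → 0 + 3 = +3
C2: 2C, 2N → 0 + 2 = +2
C3: 1C, 1O, 1N, 1Si → 0 + 1 + 1 − 1 = +1
0 carbons meet the condition.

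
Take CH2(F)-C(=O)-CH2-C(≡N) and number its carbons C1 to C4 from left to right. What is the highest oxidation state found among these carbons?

+3

Count +1 for every bond to an atom more electronegative than carbon and −1 for every bond to one less electronegative; C–C bonds are 0. Tallying each carbon:
C1: 1C, 2H, 1F → 0 − 2 + 1 = -1
C2: 2C, 2O → 0 + 2 = +2
C3: 2C, 2H → 0 − 2 = -2
C4: 1C, 3N → 0 + 3 = +3
The highest value is +3.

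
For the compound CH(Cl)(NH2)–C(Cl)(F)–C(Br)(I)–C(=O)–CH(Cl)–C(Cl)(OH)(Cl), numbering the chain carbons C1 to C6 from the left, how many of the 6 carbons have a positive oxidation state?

Tallying each carbon's bonds:
C1: 1C, 1H, 1N, 1Cl → 0 − 1 + 1 + 1 = +1
C2: 2C, 1F, 1Cl → 0 + 1 + 1 = +2
C3: 2C, 1Br, 1I → 0 + 1 + 1 = +2
C4: 2C, 2O → 0 + 2 = +2
C5: 2C, 1H, 1Cl → 0 − 1 + 1 = 0
C6: 1C, 1O, 2Cl → 0 + 1 + 2 = +3
5 carbons (C1, C2, C3, C4, C6) meet the condition.

5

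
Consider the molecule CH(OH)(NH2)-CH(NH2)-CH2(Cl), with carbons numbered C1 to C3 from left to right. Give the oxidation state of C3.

-1

Bonds to more-electronegative neighbours contribute +1 each, bonds to H or metals contribute −1 each, and C–C bonds contribute 0.
C3 has one bond to C (0), one bond to H (-1), one bond to H (-1), one bond to Cl (+1).
Oxidation state = 0 − 1 − 1 + 1 = -1.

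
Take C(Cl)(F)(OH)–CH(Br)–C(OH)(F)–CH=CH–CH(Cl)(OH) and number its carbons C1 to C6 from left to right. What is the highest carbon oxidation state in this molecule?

Tallying each carbon's bonds:
C1: 1C, 1O, 1F, 1Cl → 0 + 1 + 1 + 1 = +3
C2: 2C, 1H, 1Br → 0 − 1 + 1 = 0
C3: 2C, 1O, 1F → 0 + 1 + 1 = +2
C4: 3C, 1H → 0 − 1 = -1
C5: 3C, 1H → 0 − 1 = -1
C6: 1C, 1H, 1O, 1Cl → 0 − 1 + 1 + 1 = +1
The highest value is +3.

+3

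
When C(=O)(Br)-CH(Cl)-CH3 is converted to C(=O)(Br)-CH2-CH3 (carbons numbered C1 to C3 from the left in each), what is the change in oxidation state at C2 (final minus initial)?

Before: C2 has 2 bonds to C, 1 bond to H, 1 bond to Cl → oxidation state 0.
After: C2 has 2 bonds to C, 2 bonds to H → oxidation state -2.
Δ = -2 − (0) = -2, so this is a reduction at C2.

-2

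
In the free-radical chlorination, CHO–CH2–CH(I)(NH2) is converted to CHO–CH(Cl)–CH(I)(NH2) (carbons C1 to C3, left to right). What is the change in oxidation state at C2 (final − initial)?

Before: C2 has 2 bonds to C, 2 bonds to H → oxidation state -2.
After: C2 has 2 bonds to C, 1 bond to H, 1 bond to Cl → oxidation state 0.
Δ = 0 − (-2) = +2, so this is an oxidation at C2.

+2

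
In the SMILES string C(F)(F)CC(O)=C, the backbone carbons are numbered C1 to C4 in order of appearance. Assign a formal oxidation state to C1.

Each bond to a more electronegative atom (O, N, halogen) counts +1, each bond to a less electronegative atom (H, metal, B, Si) counts −1, and each C–C bond counts 0.
C1 has one bond to C (0), one bond to H (-1), one bond to F (+1), one bond to F (+1).
Oxidation state = 0 − 1 + 1 + 1 = +1.

+1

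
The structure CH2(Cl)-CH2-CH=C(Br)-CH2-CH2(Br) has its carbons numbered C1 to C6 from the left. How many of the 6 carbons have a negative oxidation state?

5

Tallying each carbon's bonds:
C1: 1C, 2H, 1Cl → 0 − 2 + 1 = -1
C2: 2C, 2H → 0 − 2 = -2
C3: 3C, 1H → 0 − 1 = -1
C4: 3C, 1Br → 0 + 1 = +1
C5: 2C, 2H → 0 − 2 = -2
C6: 1C, 2H, 1Br → 0 − 2 + 1 = -1
5 carbons (C1, C2, C3, C5, C6) meet the condition.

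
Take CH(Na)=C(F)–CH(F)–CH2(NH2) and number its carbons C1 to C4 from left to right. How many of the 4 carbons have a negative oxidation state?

Tallying each carbon's bonds:
C1: 2C, 1H, 1Na → 0 − 1 − 1 = -2
C2: 3C, 1F → 0 + 1 = +1
C3: 2C, 1H, 1F → 0 − 1 + 1 = 0
C4: 1C, 2H, 1N → 0 − 2 + 1 = -1
2 carbons (C1, C4) meet the condition.

2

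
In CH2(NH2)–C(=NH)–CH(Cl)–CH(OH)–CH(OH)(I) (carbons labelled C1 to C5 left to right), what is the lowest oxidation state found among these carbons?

-1

Assign +1 per bond to O/N/halogen, −1 per bond to H or an electropositive element, and 0 per bond to carbon. Tallying each carbon:
C1: 1C, 2H, 1N → 0 − 2 + 1 = -1
C2: 2C, 2N → 0 + 2 = +2
C3: 2C, 1H, 1Cl → 0 − 1 + 1 = 0
C4: 2C, 1H, 1O → 0 − 1 + 1 = 0
C5: 1C, 1H, 1O, 1I → 0 − 1 + 1 + 1 = +1
The lowest value is -1.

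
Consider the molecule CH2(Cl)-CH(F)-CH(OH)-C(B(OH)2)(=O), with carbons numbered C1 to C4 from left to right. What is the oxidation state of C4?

C4 has one bond to C (0), one bond to B (-1), a double bond to O (2×+1 = +2).
Oxidation state = 0 − 1 + 2 = +1.

+1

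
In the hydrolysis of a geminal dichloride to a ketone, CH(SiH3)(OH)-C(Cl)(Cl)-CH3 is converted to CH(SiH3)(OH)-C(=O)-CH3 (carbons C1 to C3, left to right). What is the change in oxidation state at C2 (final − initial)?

0

Before: C2 has 2 bonds to C, 2 bonds to Cl → oxidation state +2.
After: C2 has 2 bonds to C, 2 bonds to O → oxidation state +2.
Δ = +2 − (+2) = 0, so no net redox change at C2.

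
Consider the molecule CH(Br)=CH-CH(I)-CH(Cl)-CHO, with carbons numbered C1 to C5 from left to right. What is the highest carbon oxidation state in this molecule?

+1

Assign +1 per bond to O/N/halogen, −1 per bond to H or an electropositive element, and 0 per bond to carbon. Tallying each carbon:
C1: 2C, 1H, 1Br → 0 − 1 + 1 = 0
C2: 3C, 1H → 0 − 1 = -1
C3: 2C, 1H, 1I → 0 − 1 + 1 = 0
C4: 2C, 1H, 1Cl → 0 − 1 + 1 = 0
C5: 1C, 1H, 2O → 0 − 1 + 2 = +1
The highest value is +1.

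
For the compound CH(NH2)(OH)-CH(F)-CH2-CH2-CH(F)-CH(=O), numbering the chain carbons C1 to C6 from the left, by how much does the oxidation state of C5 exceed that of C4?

+2

C5: 2C, 1H, 1F → 0 − 1 + 1 = 0
C4: 2C, 2H → 0 − 2 = -2
Difference: 0 − (-2) = +2.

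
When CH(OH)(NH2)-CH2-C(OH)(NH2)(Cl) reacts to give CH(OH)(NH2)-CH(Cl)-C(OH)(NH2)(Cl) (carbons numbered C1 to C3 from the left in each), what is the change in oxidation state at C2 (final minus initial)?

+2

Before: C2 has 2 bonds to C, 2 bonds to H → oxidation state -2.
After: C2 has 2 bonds to C, 1 bond to H, 1 bond to Cl → oxidation state 0.
Δ = 0 − (-2) = +2, so this is an oxidation at C2.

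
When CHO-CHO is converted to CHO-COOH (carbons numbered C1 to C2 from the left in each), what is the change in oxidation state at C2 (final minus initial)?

Before: C2 has 1 bond to C, 1 bond to H, 2 bonds to O → oxidation state +1.
After: C2 has 1 bond to C, 3 bonds to O → oxidation state +3.
Δ = +3 − (+1) = +2, so this is an oxidation at C2.

+2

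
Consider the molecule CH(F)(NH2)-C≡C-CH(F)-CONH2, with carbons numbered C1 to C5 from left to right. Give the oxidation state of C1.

+1

Each bond to a more electronegative atom (O, N, halogen) counts +1, each bond to a less electronegative atom (H, metal, B, Si) counts −1, and each C–C bond counts 0.
C1 has one bond to C (0), one bond to H (-1), one bond to F (+1), one bond to N (+1).
Oxidation state = 0 − 1 + 1 + 1 = +1.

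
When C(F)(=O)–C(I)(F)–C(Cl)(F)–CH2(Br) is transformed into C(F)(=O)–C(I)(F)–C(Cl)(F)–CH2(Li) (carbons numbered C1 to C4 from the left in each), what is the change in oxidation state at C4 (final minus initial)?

Before: C4 has 1 bond to C, 2 bonds to H, 1 bond to Br → oxidation state -1.
After: C4 has 1 bond to C, 2 bonds to H, 1 bond to Li → oxidation state -3.
Δ = -3 − (-1) = -2, so this is a reduction at C4.

-2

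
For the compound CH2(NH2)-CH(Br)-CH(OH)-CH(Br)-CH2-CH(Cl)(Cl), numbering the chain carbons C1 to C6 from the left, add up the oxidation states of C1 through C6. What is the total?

-2

Count +1 for every bond to an atom more electronegative than carbon and −1 for every bond to one less electronegative; C–C bonds are 0. Tallying each carbon:
C1: 1C, 2H, 1N → 0 − 2 + 1 = -1
C2: 2C, 1H, 1Br → 0 − 1 + 1 = 0
C3: 2C, 1H, 1O → 0 − 1 + 1 = 0
C4: 2C, 1H, 1Br → 0 − 1 + 1 = 0
C5: 2C, 2H → 0 − 2 = -2
C6: 1C, 1H, 2Cl → 0 − 1 + 2 = +1
Sum = -1 + 0 + 0 + 0 − 2 + 1 = -2.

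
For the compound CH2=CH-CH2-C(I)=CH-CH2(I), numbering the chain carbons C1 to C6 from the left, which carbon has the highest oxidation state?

Tallying each carbon's bonds:
C1: 2C, 2H → 0 − 2 = -2
C2: 3C, 1H → 0 − 1 = -1
C3: 2C, 2H → 0 − 2 = -2
C4: 3C, 1I → 0 + 1 = +1
C5: 3C, 1H → 0 − 1 = -1
C6: 1C, 2H, 1I → 0 − 2 + 1 = -1
The most oxidised carbon is C4 at +1.

C4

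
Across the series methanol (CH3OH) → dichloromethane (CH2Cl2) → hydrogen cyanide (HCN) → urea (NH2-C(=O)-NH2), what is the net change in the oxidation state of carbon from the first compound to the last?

Carbon oxidation states along the series — methanol: -2, dichloromethane: 0, hydrogen cyanide: +2, urea: +4.
Net change = +4 − (-2) = +6.

+6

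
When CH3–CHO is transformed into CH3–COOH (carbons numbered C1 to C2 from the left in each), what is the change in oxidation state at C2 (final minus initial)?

Before: C2 has 1 bond to C, 1 bond to H, 2 bonds to O → oxidation state +1.
After: C2 has 1 bond to C, 3 bonds to O → oxidation state +3.
Δ = +3 − (+1) = +2, so this is an oxidation at C2.

+2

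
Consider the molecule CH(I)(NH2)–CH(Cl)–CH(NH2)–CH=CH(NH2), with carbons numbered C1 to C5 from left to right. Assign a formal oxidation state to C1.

+1

C1 has one bond to C (0), one bond to I (+1), one bond to N (+1), one bond to H (-1).
Oxidation state = 0 + 1 + 1 − 1 = +1.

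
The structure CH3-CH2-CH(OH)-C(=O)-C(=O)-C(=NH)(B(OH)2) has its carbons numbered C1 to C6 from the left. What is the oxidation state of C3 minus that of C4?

C3: 2C, 1H, 1O → 0 − 1 + 1 = 0
C4: 2C, 2O → 0 + 2 = +2
Difference: 0 − (+2) = -2.

-2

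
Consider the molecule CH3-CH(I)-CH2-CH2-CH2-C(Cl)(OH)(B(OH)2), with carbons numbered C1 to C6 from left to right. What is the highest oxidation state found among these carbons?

Tallying each carbon's bonds:
C1: 1C, 3H → 0 − 3 = -3
C2: 2C, 1H, 1I → 0 − 1 + 1 = 0
C3: 2C, 2H → 0 − 2 = -2
C4: 2C, 2H → 0 − 2 = -2
C5: 2C, 2H → 0 − 2 = -2
C6: 1C, 1O, 1Cl, 1B → 0 + 1 + 1 − 1 = +1
The highest value is +1.

+1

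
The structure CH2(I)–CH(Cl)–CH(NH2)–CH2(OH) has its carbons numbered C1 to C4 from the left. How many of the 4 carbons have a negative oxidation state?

Each bond to a more electronegative atom (O, N, halogen) counts +1, each bond to a less electronegative atom (H, metal, B, Si) counts −1, and each C–C bond counts 0. Tallying each carbon:
C1: 1C, 2H, 1I → 0 − 2 + 1 = -1
C2: 2C, 1H, 1Cl → 0 − 1 + 1 = 0
C3: 2C, 1H, 1N → 0 − 1 + 1 = 0
C4: 1C, 2H, 1O → 0 − 2 + 1 = -1
2 carbons (C1, C4) meet the condition.

2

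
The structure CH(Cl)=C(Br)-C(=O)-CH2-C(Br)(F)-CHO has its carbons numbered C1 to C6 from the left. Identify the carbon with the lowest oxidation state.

Each bond to a more electronegative atom (O, N, halogen) counts +1, each bond to a less electronegative atom (H, metal, B, Si) counts −1, and each C–C bond counts 0. Tallying each carbon:
C1: 2C, 1H, 1Cl → 0 − 1 + 1 = 0
C2: 3C, 1Br → 0 + 1 = +1
C3: 2C, 2O → 0 + 2 = +2
C4: 2C, 2H → 0 − 2 = -2
C5: 2C, 1F, 1Br → 0 + 1 + 1 = +2
C6: 1C, 1H, 2O → 0 − 1 + 2 = +1
The most reduced carbon is C4 at -2.

C4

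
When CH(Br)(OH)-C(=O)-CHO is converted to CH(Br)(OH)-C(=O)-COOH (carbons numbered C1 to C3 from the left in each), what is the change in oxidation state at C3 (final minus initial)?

Before: C3 has 1 bond to C, 1 bond to H, 2 bonds to O → oxidation state +1.
After: C3 has 1 bond to C, 3 bonds to O → oxidation state +3.
Δ = +3 − (+1) = +2, so this is an oxidation at C3.

+2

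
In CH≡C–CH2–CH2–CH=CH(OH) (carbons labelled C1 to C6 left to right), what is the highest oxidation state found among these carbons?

0

Bonds to more-electronegative neighbours contribute +1 each, bonds to H or metals contribute −1 each, and C–C bonds contribute 0. Tallying each carbon:
C1: 3C, 1H → 0 − 1 = -1
C2: 4C → 0 = 0
C3: 2C, 2H → 0 − 2 = -2
C4: 2C, 2H → 0 − 2 = -2
C5: 3C, 1H → 0 − 1 = -1
C6: 2C, 1H, 1O → 0 − 1 + 1 = 0
The highest value is 0.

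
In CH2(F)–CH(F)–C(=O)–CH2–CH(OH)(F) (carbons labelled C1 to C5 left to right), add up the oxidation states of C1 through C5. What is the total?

0

Tallying each carbon's bonds:
C1: 1C, 2H, 1F → 0 − 2 + 1 = -1
C2: 2C, 1H, 1F → 0 − 1 + 1 = 0
C3: 2C, 2O → 0 + 2 = +2
C4: 2C, 2H → 0 − 2 = -2
C5: 1C, 1H, 1O, 1F → 0 − 1 + 1 + 1 = +1
Sum = -1 + 0 + 2 − 2 + 1 = 0.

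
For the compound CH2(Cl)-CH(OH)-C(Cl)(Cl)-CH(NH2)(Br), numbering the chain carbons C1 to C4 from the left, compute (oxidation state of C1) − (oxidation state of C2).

-1

C1: 1C, 2H, 1Cl → 0 − 2 + 1 = -1
C2: 2C, 1H, 1O → 0 − 1 + 1 = 0
Difference: -1 − (0) = -1.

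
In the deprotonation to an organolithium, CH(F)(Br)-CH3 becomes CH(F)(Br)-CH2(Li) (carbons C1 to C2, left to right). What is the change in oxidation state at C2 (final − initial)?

0

Before: C2 has 1 bond to C, 3 bonds to H → oxidation state -3.
After: C2 has 1 bond to C, 2 bonds to H, 1 bond to Li → oxidation state -3.
Δ = -3 − (-3) = 0, so no net redox change at C2.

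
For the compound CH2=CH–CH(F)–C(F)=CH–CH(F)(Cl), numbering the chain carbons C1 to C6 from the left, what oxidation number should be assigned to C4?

Count +1 for every bond to an atom more electronegative than carbon and −1 for every bond to one less electronegative; C–C bonds are 0.
C4 has one bond to C (0), a double bond to C (2×0 = 0), one bond to F (+1).
Oxidation state = 0 + 0 + 1 = +1.

+1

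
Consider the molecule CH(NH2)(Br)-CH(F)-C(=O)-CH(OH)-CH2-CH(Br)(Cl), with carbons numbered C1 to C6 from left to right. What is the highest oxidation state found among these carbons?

Tallying each carbon's bonds:
C1: 1C, 1H, 1N, 1Br → 0 − 1 + 1 + 1 = +1
C2: 2C, 1H, 1F → 0 − 1 + 1 = 0
C3: 2C, 2O → 0 + 2 = +2
C4: 2C, 1H, 1O → 0 − 1 + 1 = 0
C5: 2C, 2H → 0 − 2 = -2
C6: 1C, 1H, 1Cl, 1Br → 0 − 1 + 1 + 1 = +1
The highest value is +2.

+2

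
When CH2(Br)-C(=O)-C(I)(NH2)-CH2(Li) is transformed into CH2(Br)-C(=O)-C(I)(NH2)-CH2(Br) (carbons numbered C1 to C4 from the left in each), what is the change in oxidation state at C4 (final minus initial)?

+2

Before: C4 has 1 bond to C, 2 bonds to H, 1 bond to Li → oxidation state -3.
After: C4 has 1 bond to C, 2 bonds to H, 1 bond to Br → oxidation state -1.
Δ = -1 − (-3) = +2, so this is an oxidation at C4.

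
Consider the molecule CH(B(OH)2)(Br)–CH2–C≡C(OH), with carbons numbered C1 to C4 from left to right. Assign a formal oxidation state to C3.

C3 has one bond to C (0), a triple bond to C (3×0 = 0).
Oxidation state = 0 + 0 = 0.

0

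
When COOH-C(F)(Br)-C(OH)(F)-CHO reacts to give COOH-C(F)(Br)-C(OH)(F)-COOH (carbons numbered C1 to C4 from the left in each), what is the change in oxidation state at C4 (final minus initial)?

Before: C4 has 1 bond to C, 1 bond to H, 2 bonds to O → oxidation state +1.
After: C4 has 1 bond to C, 3 bonds to O → oxidation state +3.
Δ = +3 − (+1) = +2, so this is an oxidation at C4.

+2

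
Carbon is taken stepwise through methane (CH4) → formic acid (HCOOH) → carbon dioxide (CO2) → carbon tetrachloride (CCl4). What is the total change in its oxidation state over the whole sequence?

+8

Carbon oxidation states along the series — methane: -4, formic acid: +2, carbon dioxide: +4, carbon tetrachloride: +4.
Net change = +4 − (-4) = +8.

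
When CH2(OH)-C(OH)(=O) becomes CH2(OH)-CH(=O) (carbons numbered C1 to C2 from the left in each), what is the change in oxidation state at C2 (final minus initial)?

Before: C2 has 1 bond to C, 3 bonds to O → oxidation state +3.
After: C2 has 1 bond to C, 1 bond to H, 2 bonds to O → oxidation state +1.
Δ = +1 − (+3) = -2, so this is a reduction at C2.

-2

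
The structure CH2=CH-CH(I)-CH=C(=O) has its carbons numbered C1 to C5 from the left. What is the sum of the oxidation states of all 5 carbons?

Bonds to more-electronegative neighbours contribute +1 each, bonds to H or metals contribute −1 each, and C–C bonds contribute 0. Tallying each carbon:
C1: 2C, 2H → 0 − 2 = -2
C2: 3C, 1H → 0 − 1 = -1
C3: 2C, 1H, 1I → 0 − 1 + 1 = 0
C4: 3C, 1H → 0 − 1 = -1
C5: 2C, 2O → 0 + 2 = +2
Sum = -2 − 1 + 0 − 1 + 2 = -2.

-2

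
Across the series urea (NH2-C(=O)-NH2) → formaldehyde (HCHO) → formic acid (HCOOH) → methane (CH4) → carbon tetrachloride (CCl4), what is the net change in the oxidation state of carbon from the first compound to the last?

0

Carbon oxidation states along the series — urea: +4, formaldehyde: 0, formic acid: +2, methane: -4, carbon tetrachloride: +4.
Net change = +4 − (+4) = 0.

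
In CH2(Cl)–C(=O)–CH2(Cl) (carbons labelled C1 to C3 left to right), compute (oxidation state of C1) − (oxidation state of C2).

-3

C1: 1C, 2H, 1Cl → 0 − 2 + 1 = -1
C2: 2C, 2O → 0 + 2 = +2
Difference: -1 − (+2) = -3.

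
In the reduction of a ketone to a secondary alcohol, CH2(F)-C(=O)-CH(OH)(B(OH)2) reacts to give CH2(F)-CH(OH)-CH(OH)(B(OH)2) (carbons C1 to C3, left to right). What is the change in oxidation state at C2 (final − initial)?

Before: C2 has 2 bonds to C, 2 bonds to O → oxidation state +2.
After: C2 has 2 bonds to C, 1 bond to H, 1 bond to O → oxidation state 0.
Δ = 0 − (+2) = -2, so this is a reduction at C2.

-2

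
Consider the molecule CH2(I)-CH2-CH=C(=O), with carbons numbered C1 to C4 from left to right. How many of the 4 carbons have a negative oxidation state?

Count +1 for every bond to an atom more electronegative than carbon and −1 for every bond to one less electronegative; C–C bonds are 0. Tallying each carbon:
C1: 1C, 2H, 1I → 0 − 2 + 1 = -1
C2: 2C, 2H → 0 − 2 = -2
C3: 3C, 1H → 0 − 1 = -1
C4: 2C, 2O → 0 + 2 = +2
3 carbons (C1, C2, C3) meet the condition.

3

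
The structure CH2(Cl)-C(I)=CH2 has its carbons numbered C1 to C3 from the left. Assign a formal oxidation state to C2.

Assign +1 per bond to O/N/halogen, −1 per bond to H or an electropositive element, and 0 per bond to carbon.
C2 has one bond to C (0), a double bond to C (2×0 = 0), one bond to I (+1).
Oxidation state = 0 + 0 + 1 = +1.

+1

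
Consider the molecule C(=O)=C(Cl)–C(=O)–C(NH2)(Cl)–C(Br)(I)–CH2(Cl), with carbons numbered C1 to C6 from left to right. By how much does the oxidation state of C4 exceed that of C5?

0

C4: 2C, 1N, 1Cl → 0 + 1 + 1 = +2
C5: 2C, 1Br, 1I → 0 + 1 + 1 = +2
Difference: +2 − (+2) = 0.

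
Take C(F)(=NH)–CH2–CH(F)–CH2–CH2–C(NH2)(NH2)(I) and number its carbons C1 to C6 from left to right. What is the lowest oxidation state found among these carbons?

Each bond to a more electronegative atom (O, N, halogen) counts +1, each bond to a less electronegative atom (H, metal, B, Si) counts −1, and each C–C bond counts 0. Tallying each carbon:
C1: 1C, 2N, 1F → 0 + 2 + 1 = +3
C2: 2C, 2H → 0 − 2 = -2
C3: 2C, 1H, 1F → 0 − 1 + 1 = 0
C4: 2C, 2H → 0 − 2 = -2
C5: 2C, 2H → 0 − 2 = -2
C6: 1C, 2N, 1I → 0 + 2 + 1 = +3
The lowest value is -2.

-2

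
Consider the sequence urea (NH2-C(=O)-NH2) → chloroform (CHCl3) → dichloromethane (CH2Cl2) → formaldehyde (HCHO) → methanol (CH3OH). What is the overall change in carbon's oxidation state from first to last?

-6

Carbon oxidation states along the series — urea: +4, chloroform: +2, dichloromethane: 0, formaldehyde: 0, methanol: -2.
Net change = -2 − (+4) = -6.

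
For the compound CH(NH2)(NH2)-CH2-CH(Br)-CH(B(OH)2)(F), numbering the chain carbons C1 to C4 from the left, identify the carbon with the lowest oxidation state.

Assign +1 per bond to O/N/halogen, −1 per bond to H or an electropositive element, and 0 per bond to carbon. Tallying each carbon:
C1: 1C, 1H, 2N → 0 − 1 + 2 = +1
C2: 2C, 2H → 0 − 2 = -2
C3: 2C, 1H, 1Br → 0 − 1 + 1 = 0
C4: 1C, 1H, 1F, 1B → 0 − 1 + 1 − 1 = -1
The most reduced carbon is C2 at -2.

C2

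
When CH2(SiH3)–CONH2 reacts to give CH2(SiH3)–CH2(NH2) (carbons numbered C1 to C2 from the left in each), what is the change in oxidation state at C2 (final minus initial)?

Before: C2 has 1 bond to C, 2 bonds to O, 1 bond to N → oxidation state +3.
After: C2 has 1 bond to C, 2 bonds to H, 1 bond to N → oxidation state -1.
Δ = -1 − (+3) = -4, so this is a reduction at C2.

-4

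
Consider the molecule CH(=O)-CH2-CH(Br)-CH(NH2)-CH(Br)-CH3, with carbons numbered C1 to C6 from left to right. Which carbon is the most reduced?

C6

Tallying each carbon's bonds:
C1: 1C, 1H, 2O → 0 − 1 + 2 = +1
C2: 2C, 2H → 0 − 2 = -2
C3: 2C, 1H, 1Br → 0 − 1 + 1 = 0
C4: 2C, 1H, 1N → 0 − 1 + 1 = 0
C5: 2C, 1H, 1Br → 0 − 1 + 1 = 0
C6: 1C, 3H → 0 − 3 = -3
The most reduced carbon is C6 at -3.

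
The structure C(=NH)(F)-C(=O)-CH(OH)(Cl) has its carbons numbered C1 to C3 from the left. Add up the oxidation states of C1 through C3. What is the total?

+6

Tallying each carbon's bonds:
C1: 1C, 2N, 1F → 0 + 2 + 1 = +3
C2: 2C, 2O → 0 + 2 = +2
C3: 1C, 1H, 1O, 1Cl → 0 − 1 + 1 + 1 = +1
Sum = +3 + 2 + 1 = +6.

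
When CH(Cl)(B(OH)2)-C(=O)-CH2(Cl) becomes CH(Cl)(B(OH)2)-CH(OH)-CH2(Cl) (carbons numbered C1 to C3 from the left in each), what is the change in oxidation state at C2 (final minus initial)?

Before: C2 has 2 bonds to C, 2 bonds to O → oxidation state +2.
After: C2 has 2 bonds to C, 1 bond to H, 1 bond to O → oxidation state 0.
Δ = 0 − (+2) = -2, so this is a reduction at C2.

-2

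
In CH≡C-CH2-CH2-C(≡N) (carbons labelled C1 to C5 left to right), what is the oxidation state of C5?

Bonds to more-electronegative neighbours contribute +1 each, bonds to H or metals contribute −1 each, and C–C bonds contribute 0.
C5 has one bond to C (0), a triple bond to N (3×+1 = +3).
Oxidation state = 0 + 3 = +3.

+3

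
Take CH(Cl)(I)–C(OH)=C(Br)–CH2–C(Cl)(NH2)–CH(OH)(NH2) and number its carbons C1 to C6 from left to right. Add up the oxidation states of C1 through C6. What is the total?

+4

Tallying each carbon's bonds:
C1: 1C, 1H, 1Cl, 1I → 0 − 1 + 1 + 1 = +1
C2: 3C, 1O → 0 + 1 = +1
C3: 3C, 1Br → 0 + 1 = +1
C4: 2C, 2H → 0 − 2 = -2
C5: 2C, 1N, 1Cl → 0 + 1 + 1 = +2
C6: 1C, 1H, 1O, 1N → 0 − 1 + 1 + 1 = +1
Sum = +1 + 1 + 1 − 2 + 2 + 1 = +4.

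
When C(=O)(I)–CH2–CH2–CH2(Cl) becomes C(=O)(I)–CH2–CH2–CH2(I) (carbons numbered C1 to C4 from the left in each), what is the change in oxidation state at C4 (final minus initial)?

0

Before: C4 has 1 bond to C, 2 bonds to H, 1 bond to Cl → oxidation state -1.
After: C4 has 1 bond to C, 2 bonds to H, 1 bond to I → oxidation state -1.
Δ = -1 − (-1) = 0, so no net redox change at C4.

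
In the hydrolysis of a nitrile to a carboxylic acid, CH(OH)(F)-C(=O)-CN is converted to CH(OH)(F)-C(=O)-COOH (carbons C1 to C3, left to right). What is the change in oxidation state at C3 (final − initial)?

Before: C3 has 1 bond to C, 3 bonds to N → oxidation state +3.
After: C3 has 1 bond to C, 3 bonds to O → oxidation state +3.
Δ = +3 − (+3) = 0, so no net redox change at C3.

0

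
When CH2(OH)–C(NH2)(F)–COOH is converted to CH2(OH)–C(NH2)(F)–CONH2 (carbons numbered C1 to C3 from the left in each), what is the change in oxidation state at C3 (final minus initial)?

Before: C3 has 1 bond to C, 3 bonds to O → oxidation state +3.
After: C3 has 1 bond to C, 2 bonds to O, 1 bond to N → oxidation state +3.
Δ = +3 − (+3) = 0, so no net redox change at C3.

0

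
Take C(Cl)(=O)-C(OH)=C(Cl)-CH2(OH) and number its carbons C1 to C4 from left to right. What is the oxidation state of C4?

C4 has one bond to C (0), one bond to H (-1), one bond to O (+1), one bond to H (-1).
Oxidation state = 0 − 1 + 1 − 1 = -1.

-1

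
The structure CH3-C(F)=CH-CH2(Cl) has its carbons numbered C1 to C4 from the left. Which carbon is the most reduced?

C1

Count +1 for every bond to an atom more electronegative than carbon and −1 for every bond to one less electronegative; C–C bonds are 0. Tallying each carbon:
C1: 1C, 3H → 0 − 3 = -3
C2: 3C, 1F → 0 + 1 = +1
C3: 3C, 1H → 0 − 1 = -1
C4: 1C, 2H, 1Cl → 0 − 2 + 1 = -1
The most reduced carbon is C1 at -3.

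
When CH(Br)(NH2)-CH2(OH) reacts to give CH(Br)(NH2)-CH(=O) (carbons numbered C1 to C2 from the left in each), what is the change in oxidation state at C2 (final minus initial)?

+2

Before: C2 has 1 bond to C, 2 bonds to H, 1 bond to O → oxidation state -1.
After: C2 has 1 bond to C, 1 bond to H, 2 bonds to O → oxidation state +1.
Δ = +1 − (-1) = +2, so this is an oxidation at C2.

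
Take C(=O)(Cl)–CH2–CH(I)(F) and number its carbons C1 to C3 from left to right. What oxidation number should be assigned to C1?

+3

Each bond to a more electronegative atom (O, N, halogen) counts +1, each bond to a less electronegative atom (H, metal, B, Si) counts −1, and each C–C bond counts 0.
C1 has one bond to C (0), a double bond to O (2×+1 = +2), one bond to Cl (+1).
Oxidation state = 0 + 2 + 1 = +3.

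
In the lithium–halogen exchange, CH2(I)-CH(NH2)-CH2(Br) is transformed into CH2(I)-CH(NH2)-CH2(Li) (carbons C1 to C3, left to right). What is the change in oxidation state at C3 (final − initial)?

-2

Before: C3 has 1 bond to C, 2 bonds to H, 1 bond to Br → oxidation state -1.
After: C3 has 1 bond to C, 2 bonds to H, 1 bond to Li → oxidation state -3.
Δ = -3 − (-1) = -2, so this is a reduction at C3.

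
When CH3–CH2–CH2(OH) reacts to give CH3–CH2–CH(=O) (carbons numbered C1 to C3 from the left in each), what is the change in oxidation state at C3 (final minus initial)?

+2

Before: C3 has 1 bond to C, 2 bonds to H, 1 bond to O → oxidation state -1.
After: C3 has 1 bond to C, 1 bond to H, 2 bonds to O → oxidation state +1.
Δ = +1 − (-1) = +2, so this is an oxidation at C3.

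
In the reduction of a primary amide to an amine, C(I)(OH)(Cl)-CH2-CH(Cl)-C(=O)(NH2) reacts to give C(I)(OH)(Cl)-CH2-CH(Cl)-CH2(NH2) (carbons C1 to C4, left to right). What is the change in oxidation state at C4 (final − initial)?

Before: C4 has 1 bond to C, 2 bonds to O, 1 bond to N → oxidation state +3.
After: C4 has 1 bond to C, 2 bonds to H, 1 bond to N → oxidation state -1.
Δ = -1 − (+3) = -4, so this is a reduction at C4.

-4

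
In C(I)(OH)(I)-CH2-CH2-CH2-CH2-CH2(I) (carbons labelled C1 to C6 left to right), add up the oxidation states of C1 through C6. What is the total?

-6

Tallying each carbon's bonds:
C1: 1C, 1O, 2I → 0 + 1 + 2 = +3
C2: 2C, 2H → 0 − 2 = -2
C3: 2C, 2H → 0 − 2 = -2
C4: 2C, 2H → 0 − 2 = -2
C5: 2C, 2H → 0 − 2 = -2
C6: 1C, 2H, 1I → 0 − 2 + 1 = -1
Sum = +3 − 2 − 2 − 2 − 2 − 1 = -6.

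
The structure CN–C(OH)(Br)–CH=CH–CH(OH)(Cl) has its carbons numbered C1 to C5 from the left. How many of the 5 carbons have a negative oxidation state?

2

Tallying each carbon's bonds:
C1: 1C, 3N → 0 + 3 = +3
C2: 2C, 1O, 1Br → 0 + 1 + 1 = +2
C3: 3C, 1H → 0 − 1 = -1
C4: 3C, 1H → 0 − 1 = -1
C5: 1C, 1H, 1O, 1Cl → 0 − 1 + 1 + 1 = +1
2 carbons (C3, C4) meet the condition.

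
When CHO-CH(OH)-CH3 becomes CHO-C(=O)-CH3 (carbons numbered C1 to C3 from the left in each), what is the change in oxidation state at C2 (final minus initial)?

Before: C2 has 2 bonds to C, 1 bond to H, 1 bond to O → oxidation state 0.
After: C2 has 2 bonds to C, 2 bonds to O → oxidation state +2.
Δ = +2 − (0) = +2, so this is an oxidation at C2.

+2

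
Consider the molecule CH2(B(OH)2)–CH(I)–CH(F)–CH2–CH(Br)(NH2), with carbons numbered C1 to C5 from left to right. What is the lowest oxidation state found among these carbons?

-3

Assign +1 per bond to O/N/halogen, −1 per bond to H or an electropositive element, and 0 per bond to carbon. Tallying each carbon:
C1: 1C, 2H, 1B → 0 − 2 − 1 = -3
C2: 2C, 1H, 1I → 0 − 1 + 1 = 0
C3: 2C, 1H, 1F → 0 − 1 + 1 = 0
C4: 2C, 2H → 0 − 2 = -2
C5: 1C, 1H, 1N, 1Br → 0 − 1 + 1 + 1 = +1
The lowest value is -3.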